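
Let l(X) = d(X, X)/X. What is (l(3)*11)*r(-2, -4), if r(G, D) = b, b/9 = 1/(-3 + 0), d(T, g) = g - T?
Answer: 0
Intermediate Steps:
l(X) = 0 (l(X) = (X - X)/X = 0/X = 0)
b = -3 (b = 9/(-3 + 0) = 9/(-3) = 9*(-⅓) = -3)
r(G, D) = -3
(l(3)*11)*r(-2, -4) = (0*11)*(-3) = 0*(-3) = 0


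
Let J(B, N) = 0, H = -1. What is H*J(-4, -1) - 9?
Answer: -9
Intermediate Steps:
H*J(-4, -1) - 9 = -1*0 - 9 = 0 - 9 = -9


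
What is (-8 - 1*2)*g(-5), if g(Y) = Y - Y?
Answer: 0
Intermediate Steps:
g(Y) = 0
(-8 - 1*2)*g(-5) = (-8 - 1*2)*0 = (-8 - 2)*0 = -10*0 = 0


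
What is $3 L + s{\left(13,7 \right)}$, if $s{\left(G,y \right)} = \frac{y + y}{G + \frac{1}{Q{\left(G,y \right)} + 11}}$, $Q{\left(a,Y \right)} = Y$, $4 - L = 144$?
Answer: $- \frac{98448}{235} \approx -418.93$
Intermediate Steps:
$L = -140$ ($L = 4 - 144 = -140$)
$s{\left(G,y \right)} = \frac{2 y}{G + \frac{1}{11 + y}}$ ($s{\left(G,y \right)} = \frac{y + y}{G + \frac{1}{y + 11}} = \frac{2 y}{G + \frac{1}{11 + y}}$)
$3 L + s{\left(13,7 \right)} = 3 \left(-140\right) + 2 \cdot 7 \frac{1}{1 + 11 \cdot 13 + 13 \cdot 7} \left(11 + 7\right) = -420 + 2 \cdot 7 \frac{1}{1 + 143 + 91} \cdot 18 = -420 + 2 \cdot 7 \cdot \frac{1}{235} \cdot 18 = -420 + \frac{252}{235} = - \frac{98448}{235}$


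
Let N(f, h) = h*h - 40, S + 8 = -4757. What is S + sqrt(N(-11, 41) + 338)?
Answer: -4765 + sqrt(1979) ≈ -4720.5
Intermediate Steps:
S = -4765 (S = -8 - 4757 = -4765)
N(f, h) = -40 + h**2 (N(f, h) = h**2 - 40 = -40 + h**2)
S + sqrt(N(-11, 41) + 338) = -4765 + sqrt((-40 + 41**2) + 338) = -4765 + sqrt((-40 + 1681) + 338) = -4765 + sqrt(1641 + 338) = -4765 + sqrt(1979)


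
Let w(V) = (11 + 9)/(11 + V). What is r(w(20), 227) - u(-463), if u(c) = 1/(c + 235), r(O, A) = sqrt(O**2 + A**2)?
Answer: 1/228 + sqrt(49519769)/31 ≈ 227.01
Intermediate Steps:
w(V) = 20/(11 + V)
r(O, A) = sqrt(A**2 + O**2)
u(c) = 1/(235 + c)
r(w(20), 227) - u(-463) = sqrt(227**2 + (20/(11 + 20))**2) - 1/(235 - 463) = sqrt(51529 + (20/31)**2) - 1/(-228) = sqrt(51529 + (20*(1/31))**2) - 1*(-1/228) = sqrt(51529 + (20/31)**2) + 1/228 = sqrt(51529 + 400/961) + 1/228 = sqrt(49519769/961) + 1/228 = sqrt(49519769)/31 + 1/228 = 1/228 + sqrt(49519769)/31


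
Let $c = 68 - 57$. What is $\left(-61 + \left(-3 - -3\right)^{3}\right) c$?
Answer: $-671$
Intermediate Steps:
$c = 11$ ($c = 68 - 57 = 11$)
$\left(-61 + \left(-3 - -3\right)^{3}\right) c = \left(-61 + \left(-3 - -3\right)^{3}\right) 11 = \left(-61 + \left(-3 + 3\right)^{3}\right) 11 = \left(-61 + 0^{3}\right) 11 = \left(-61 + 0\right) 11 = \left(-61\right) 11 = -671$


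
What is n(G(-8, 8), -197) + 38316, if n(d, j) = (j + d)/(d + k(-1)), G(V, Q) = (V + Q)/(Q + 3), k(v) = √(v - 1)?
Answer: 38316 + 197*I*√2/2 ≈ 38316.0 + 139.3*I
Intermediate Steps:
k(v) = √(-1 + v)
G(V, Q) = (Q + V)/(3 + Q)
n(d, j) = (d + j)/(d + I*√2) (n(d, j) = (j + d)/(d + √(-1 - 1)) = (d + j)/(d + √(-2)) = (d + j)/(d + I*√2))
n(G(-8, 8), -197) + 38316 = ((8 - 8)/(3 + 8) - 197)/((8 - 8)/(3 + 8) + I*√2) + 38316 = (0/11 - 197)/(0/11 + I*√2) + 38316 = ((1/11)*0 - 197)/((1/11)*0 + I*√2) + 38316 = (0 - 197)/(0 + I*√2) + 38316 = -197/(I*√2) + 38316 = -I*√2/2*(-197) + 38316 = 197*I*√2/2 + 38316 = 38316 + 197*I*√2/2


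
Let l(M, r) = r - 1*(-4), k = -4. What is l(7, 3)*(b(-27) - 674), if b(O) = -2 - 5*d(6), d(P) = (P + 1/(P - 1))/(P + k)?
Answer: -9681/2 ≈ -4840.5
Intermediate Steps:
l(M, r) = 4 + r (l(M, r) = r + 4 = 4 + r)
d(P) = (P + 1/(-1 + P))/(-4 + P) (d(P) = (P + 1/(P - 1))/(P - 4) = (P + 1/(-1 + P))/(-4 + P))
b(O) = -35/2 (b(O) = -2 - 5*(1 + 6**2 - 1*6)/(4 + 6**2 - 5*6) = -2 - 5*(1 + 36 - 6)/(4 + 36 - 30) = -2 - 5*31/10 = -2 - 31/2 = -35/2)
l(7, 3)*(b(-27) - 674) = (4 + 3)*(-35/2 - 674) = 7*(-1383/2) = -9681/2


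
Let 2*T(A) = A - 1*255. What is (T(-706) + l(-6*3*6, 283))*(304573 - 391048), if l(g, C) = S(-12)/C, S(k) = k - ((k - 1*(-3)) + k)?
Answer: 23516443875/566 ≈ 4.1548e+7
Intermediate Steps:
T(A) = -255/2 + A/2 (T(A) = (A - 1*255)/2 = (A - 255)/2 = (-255 + A)/2 = -255/2 + A/2)
S(k) = -3 - k (S(k) = k - ((k + 3) + k) = k - ((3 + k) + k) = k - (3 + 2*k) = k + (-3 - 2*k) = -3 - k)
l(g, C) = 9/C (l(g, C) = (-3 - 1*(-12))/C = (-3 + 12)/C = 9/C)
(T(-706) + l(-6*3*6, 283))*(304573 - 391048) = ((-255/2 + (1/2)*(-706)) + 9/283)*(304573 - 391048) = ((-255/2 - 353) + 9*(1/283))*(-86475) = (-961/2 + 9/283)*(-86475) = -271945/566*(-86475) = 23516443875/566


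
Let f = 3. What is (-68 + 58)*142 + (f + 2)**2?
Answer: -1395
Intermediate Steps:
(-68 + 58)*142 + (f + 2)**2 = (-68 + 58)*142 + (3 + 2)**2 = -10*142 + 5**2 = -1420 + 25 = -1395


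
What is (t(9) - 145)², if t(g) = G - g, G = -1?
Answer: 24025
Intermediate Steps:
t(g) = -1 - g
(t(9) - 145)² = ((-1 - 1*9) - 145)² = ((-1 - 9) - 145)² = (-10 - 145)² = (-155)² = 24025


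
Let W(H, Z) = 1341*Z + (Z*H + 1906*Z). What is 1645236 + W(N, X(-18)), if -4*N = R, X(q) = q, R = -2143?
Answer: 3154293/2 ≈ 1.5771e+6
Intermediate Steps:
N = 2143/4 (N = -¼*(-2143) = 2143/4 ≈ 535.75)
W(H, Z) = 3247*Z + H*Z (W(H, Z) = 1341*Z + (H*Z + 1906*Z) = 1341*Z + (1906*Z + H*Z) = 3247*Z + H*Z)
1645236 + W(N, X(-18)) = 1645236 - 18*(3247 + 2143/4) = 1645236 - 18*15131/4 = 1645236 - 136179/2 = 3154293/2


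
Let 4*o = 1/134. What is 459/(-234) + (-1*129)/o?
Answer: -1797795/26 ≈ -69146.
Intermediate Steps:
o = 1/536 (o = (¼)/134 = (¼)*(1/134) = 1/536 ≈ 0.0018657)
459/(-234) + (-1*129)/o = 459/(-234) + (-1*129)/(1/536) = 459*(-1/234) - 129*536 = -51/26 - 69144 = -1797795/26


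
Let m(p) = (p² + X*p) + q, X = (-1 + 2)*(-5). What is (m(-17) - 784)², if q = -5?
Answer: 172225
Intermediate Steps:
X = -5 (X = 1*(-5) = -5)
m(p) = -5 + p² - 5*p (m(p) = (p² - 5*p) - 5 = -5 + p² - 5*p)
(m(-17) - 784)² = ((-5 + (-17)² - 5*(-17)) - 784)² = ((-5 + 289 + 85) - 784)² = (369 - 784)² = (-415)² = 172225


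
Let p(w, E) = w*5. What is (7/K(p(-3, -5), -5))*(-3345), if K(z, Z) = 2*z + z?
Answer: 1561/3 ≈ 520.33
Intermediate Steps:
p(w, E) = 5*w
K(z, Z) = 3*z
(7/K(p(-3, -5), -5))*(-3345) = (7/((3*(5*(-3)))))*(-3345) = (7/((3*(-15))))*(-3345) = (7/(-45))*(-3345) = (7*(-1/45))*(-3345) = -7/45*(-3345) = 1561/3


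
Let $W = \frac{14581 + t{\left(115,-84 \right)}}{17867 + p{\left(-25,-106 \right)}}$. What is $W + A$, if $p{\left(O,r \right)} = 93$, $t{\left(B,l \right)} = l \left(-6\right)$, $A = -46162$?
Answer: $- \frac{165810887}{3592} \approx -46161.0$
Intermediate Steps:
$t{\left(B,l \right)} = - 6 l$
$W = \frac{3017}{3592}$ ($W = \frac{14581 - -504}{17867 + 93} = \frac{14581 + 504}{17960} = 15085 \cdot \frac{1}{17960} = \frac{3017}{3592} \approx 0.83992$)
$W + A = \frac{3017}{3592} - 46162 = - \frac{165810887}{3592}$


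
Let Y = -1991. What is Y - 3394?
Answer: -5385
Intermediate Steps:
Y - 3394 = -1991 - 3394 = -5385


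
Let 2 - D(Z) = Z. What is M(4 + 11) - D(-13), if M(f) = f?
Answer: 0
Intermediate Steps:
D(Z) = 2 - Z
M(4 + 11) - D(-13) = (4 + 11) - (2 - 1*(-13)) = 15 - (2 + 13) = 15 - 1*15 = 15 - 15 = 0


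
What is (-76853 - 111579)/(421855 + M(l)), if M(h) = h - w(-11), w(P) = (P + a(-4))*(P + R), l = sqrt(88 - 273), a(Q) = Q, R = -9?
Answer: -7943445176/17770861821 + 94216*I*sqrt(185)/88854309105 ≈ -0.44699 + 1.4422e-5*I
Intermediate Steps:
l = I*sqrt(185) (l = sqrt(-185) = I*sqrt(185) ≈ 13.601*I)
w(P) = (-9 + P)*(-4 + P) (w(P) = (P - 4)*(P - 9) = (-4 + P)*(-9 + P) = (-9 + P)*(-4 + P))
M(h) = -300 + h (M(h) = h - (36 + (-11)**2 - 13*(-11)) = h - (36 + 121 + 143) = h - 1*300 = h - 300 = -300 + h)
(-76853 - 111579)/(421855 + M(l)) = (-76853 - 111579)/(421855 + (-300 + I*sqrt(185))) = -188432/(421555 + I*sqrt(185))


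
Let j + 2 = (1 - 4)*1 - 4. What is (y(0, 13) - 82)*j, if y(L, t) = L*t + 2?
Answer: 720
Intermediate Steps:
y(L, t) = 2 + L*t
j = -9 (j = -2 + ((1 - 4)*1 - 4) = -2 + (-3*1 - 4) = -2 + (-3 - 4) = -2 - 7 = -9)
(y(0, 13) - 82)*j = ((2 + 0*13) - 82)*(-9) = ((2 + 0) - 82)*(-9) = (2 - 82)*(-9) = -80*(-9) = 720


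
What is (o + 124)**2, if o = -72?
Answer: 2704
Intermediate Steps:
(o + 124)**2 = (-72 + 124)**2 = 52**2 = 2704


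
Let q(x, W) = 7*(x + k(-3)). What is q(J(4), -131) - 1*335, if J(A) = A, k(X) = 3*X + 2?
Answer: -356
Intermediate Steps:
k(X) = 2 + 3*X
q(x, W) = -49 + 7*x (q(x, W) = 7*(x + (2 + 3*(-3))) = 7*(x + (2 - 9)) = 7*(x - 7) = 7*(-7 + x) = -49 + 7*x)
q(J(4), -131) - 1*335 = (-49 + 7*4) - 1*335 = (-49 + 28) - 335 = -21 - 335 = -356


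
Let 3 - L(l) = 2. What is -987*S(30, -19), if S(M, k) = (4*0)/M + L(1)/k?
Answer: 987/19 ≈ 51.947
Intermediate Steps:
L(l) = 1 (L(l) = 3 - 1*2 = 3 - 2 = 1)
S(M, k) = 1/k (S(M, k) = (4*0)/M + 1/k = 0/M + 1/k = 0 + 1/k = 1/k)
-987*S(30, -19) = -987/(-19) = -987*(-1/19) = 987/19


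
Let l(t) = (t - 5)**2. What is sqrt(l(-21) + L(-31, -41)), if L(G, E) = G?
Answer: sqrt(645) ≈ 25.397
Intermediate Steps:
l(t) = (-5 + t)**2
sqrt(l(-21) + L(-31, -41)) = sqrt((-5 - 21)**2 - 31) = sqrt((-26)**2 - 31) = sqrt(676 - 31) = sqrt(645)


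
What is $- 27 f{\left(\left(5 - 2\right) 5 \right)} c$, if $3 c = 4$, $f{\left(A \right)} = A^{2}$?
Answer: $-8100$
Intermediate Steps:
$c = \frac{4}{3}$ ($c = \frac{1}{3} \cdot 4 = \frac{4}{3} \approx 1.3333$)
$- 27 f{\left(\left(5 - 2\right) 5 \right)} c = - 27 \left(\left(5 - 2\right) 5\right)^{2} \cdot \frac{4}{3} = - 27 \left(3 \cdot 5\right)^{2} \cdot \frac{4}{3} = - 27 \cdot 15^{2} \cdot \frac{4}{3} = \left(-27\right) 225 \cdot \frac{4}{3} = \left(-6075\right) \frac{4}{3} = -8100$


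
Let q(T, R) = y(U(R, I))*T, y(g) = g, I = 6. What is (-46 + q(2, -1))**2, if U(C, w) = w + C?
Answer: 1296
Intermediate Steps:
U(C, w) = C + w
q(T, R) = T*(6 + R) (q(T, R) = (R + 6)*T = (6 + R)*T = T*(6 + R))
(-46 + q(2, -1))**2 = (-46 + 2*(6 - 1))**2 = (-46 + 2*5)**2 = (-46 + 10)**2 = (-36)**2 = 1296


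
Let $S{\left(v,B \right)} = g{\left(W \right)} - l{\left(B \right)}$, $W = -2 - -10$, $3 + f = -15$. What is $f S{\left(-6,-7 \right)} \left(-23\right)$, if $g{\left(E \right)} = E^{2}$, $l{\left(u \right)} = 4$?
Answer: $24840$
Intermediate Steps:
$f = -18$ ($f = -3 - 15 = -18$)
$W = 8$ ($W = -2 + 10 = 8$)
$S{\left(v,B \right)} = 60$ ($S{\left(v,B \right)} = 8^{2} - 4 = 64 - 4 = 60$)
$f S{\left(-6,-7 \right)} \left(-23\right) = \left(-18\right) 60 \left(-23\right) = \left(-1080\right) \left(-23\right) = 24840$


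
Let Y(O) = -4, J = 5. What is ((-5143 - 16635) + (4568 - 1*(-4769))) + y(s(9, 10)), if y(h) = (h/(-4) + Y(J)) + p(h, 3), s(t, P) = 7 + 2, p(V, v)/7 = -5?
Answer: -49929/4 ≈ -12482.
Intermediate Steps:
p(V, v) = -35 (p(V, v) = 7*(-5) = -35)
s(t, P) = 9
y(h) = -39 - h/4 (y(h) = (h/(-4) - 4) - 35 = (h*(-¼) - 4) - 35 = (-h/4 - 4) - 35 = (-4 - h/4) - 35 = -39 - h/4)
((-5143 - 16635) + (4568 - 1*(-4769))) + y(s(9, 10)) = ((-5143 - 16635) + (4568 - 1*(-4769))) + (-39 - ¼*9) = (-21778 + (4568 + 4769)) + (-39 - 9/4) = (-21778 + 9337) - 165/4 = -12441 - 165/4 = -49929/4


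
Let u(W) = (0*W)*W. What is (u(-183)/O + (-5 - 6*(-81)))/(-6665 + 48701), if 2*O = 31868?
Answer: 481/42036 ≈ 0.011443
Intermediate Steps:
O = 15934 (O = (½)*31868 = 15934)
u(W) = 0 (u(W) = 0*W = 0)
(u(-183)/O + (-5 - 6*(-81)))/(-6665 + 48701) = (0/15934 + (-5 - 6*(-81)))/(-6665 + 48701) = (0*(1/15934) + (-5 + 486))/42036 = (0 + 481)*(1/42036) = 481*(1/42036) = 481/42036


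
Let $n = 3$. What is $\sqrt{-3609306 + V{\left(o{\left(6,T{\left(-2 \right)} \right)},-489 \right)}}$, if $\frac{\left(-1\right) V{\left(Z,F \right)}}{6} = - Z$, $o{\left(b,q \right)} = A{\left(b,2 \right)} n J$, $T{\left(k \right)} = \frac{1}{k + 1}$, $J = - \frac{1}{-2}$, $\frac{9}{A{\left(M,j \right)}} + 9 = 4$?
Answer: $\frac{3 i \sqrt{10025895}}{5} \approx 1899.8 i$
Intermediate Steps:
$A{\left(M,j \right)} = - \frac{9}{5}$ ($A{\left(M,j \right)} = \frac{9}{-9 + 4} = \frac{9}{-5} = 9 \left(- \frac{1}{5}\right) = - \frac{9}{5}$)
$J = \frac{1}{2}$ ($J = \left(-1\right) \left(- \frac{1}{2}\right) = \frac{1}{2} \approx 0.5$)
$T{\left(k \right)} = \frac{1}{1 + k}$
$o{\left(b,q \right)} = - \frac{27}{10}$ ($o{\left(b,q \right)} = \left(- \frac{9}{5}\right) 3 \cdot \frac{1}{2} = \left(- \frac{27}{5}\right) \frac{1}{2} = - \frac{27}{10}$)
$V{\left(Z,F \right)} = 6 Z$ ($V{\left(Z,F \right)} = - 6 \left(- Z\right) = 6 Z$)
$\sqrt{-3609306 + V{\left(o{\left(6,T{\left(-2 \right)} \right)},-489 \right)}} = \sqrt{-3609306 + 6 \left(- \frac{27}{10}\right)} = \sqrt{-3609306 - \frac{81}{5}} = \sqrt{- \frac{18046611}{5}} = \frac{3 i \sqrt{10025895}}{5}$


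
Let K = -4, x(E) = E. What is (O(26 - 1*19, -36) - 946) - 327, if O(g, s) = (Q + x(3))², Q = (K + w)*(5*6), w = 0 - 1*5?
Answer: 70016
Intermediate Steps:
w = -5 (w = 0 - 5 = -5)
Q = -270 (Q = (-4 - 5)*(5*6) = -9*30 = -270)
O(g, s) = 71289 (O(g, s) = (-270 + 3)² = (-267)² = 71289)
(O(26 - 1*19, -36) - 946) - 327 = (71289 - 946) - 327 = 70343 - 327 = 70016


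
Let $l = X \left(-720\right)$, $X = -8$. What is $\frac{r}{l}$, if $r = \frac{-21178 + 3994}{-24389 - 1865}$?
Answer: $\frac{179}{1575240} \approx 0.00011363$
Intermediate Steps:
$l = 5760$ ($l = \left(-8\right) \left(-720\right) = 5760$)
$r = \frac{8592}{13127}$ ($r = - \frac{17184}{-26254} = \left(-17184\right) \left(- \frac{1}{26254}\right) = \frac{8592}{13127} \approx 0.65453$)
$\frac{r}{l} = \frac{8592}{13127 \cdot 5760} = \frac{8592}{13127} \cdot \frac{1}{5760} = \frac{179}{1575240}$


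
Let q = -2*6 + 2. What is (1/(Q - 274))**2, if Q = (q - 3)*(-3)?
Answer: 1/55225 ≈ 1.8108e-5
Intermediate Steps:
q = -10 (q = -12 + 2 = -10)
Q = 39 (Q = (-10 - 3)*(-3) = -13*(-3) = 39)
(1/(Q - 274))**2 = (1/(39 - 274))**2 = (1/(-235))**2 = (-1/235)**2 = 1/55225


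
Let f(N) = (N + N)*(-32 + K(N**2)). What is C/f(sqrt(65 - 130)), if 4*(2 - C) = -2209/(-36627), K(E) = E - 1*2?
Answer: 26437*I*sqrt(65)/171414360 ≈ 0.0012434*I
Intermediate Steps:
K(E) = -2 + E (K(E) = E - 2 = -2 + E)
C = 290807/146508 (C = 2 - (-2209)/(4*(-36627)) = 2 - (-2209)*(-1)/(4*36627) = 2 - 1/4*2209/36627 = 2 - 2209/146508 = 290807/146508 ≈ 1.9849)
f(N) = 2*N*(-34 + N**2) (f(N) = (N + N)*(-32 + (-2 + N**2)) = (2*N)*(-34 + N**2) = 2*N*(-34 + N**2))
C/f(sqrt(65 - 130)) = 290807/(146508*((2*sqrt(65 - 130)*(-34 + (sqrt(65 - 130))**2)))) = 290807/(146508*((2*sqrt(-65)*(-34 + (sqrt(-65))**2)))) = 290807/(146508*((2*(I*sqrt(65))*(-34 + (I*sqrt(65))**2)))) = 290807/(146508*((2*(I*sqrt(65))*(-34 - 65)))) = 290807/(146508*((2*(I*sqrt(65))*(-99)))) = 290807/(146508*((-198*I*sqrt(65)))) = 290807*(I*sqrt(65)/12870)/146508 = 26437*I*sqrt(65)/171414360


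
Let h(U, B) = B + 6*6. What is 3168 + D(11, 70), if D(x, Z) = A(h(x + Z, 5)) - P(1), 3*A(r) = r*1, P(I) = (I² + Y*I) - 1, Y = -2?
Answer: 9551/3 ≈ 3183.7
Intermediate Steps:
P(I) = -1 + I² - 2*I (P(I) = (I² - 2*I) - 1 = -1 + I² - 2*I)
h(U, B) = 36 + B (h(U, B) = B + 36 = 36 + B)
A(r) = r/3 (A(r) = (r*1)/3 = r/3)
D(x, Z) = 47/3 (D(x, Z) = (36 + 5)/3 - (-1 + 1² - 2*1) = (⅓)*41 - (-1 + 1 - 2) = 41/3 - 1*(-2) = 41/3 + 2 = 47/3)
3168 + D(11, 70) = 3168 + 47/3 = 9551/3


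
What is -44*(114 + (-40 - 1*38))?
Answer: -1584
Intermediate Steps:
-44*(114 + (-40 - 1*38)) = -44*(114 + (-40 - 38)) = -44*(114 - 78) = -44*36 = -1584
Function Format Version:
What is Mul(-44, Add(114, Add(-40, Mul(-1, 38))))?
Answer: -1584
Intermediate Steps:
Mul(-44, Add(114, Add(-40, Mul(-1, 38)))) = Mul(-44, Add(114, Add(-40, -38))) = Mul(-44, Add(114, -78)) = Mul(-44, 36) = -1584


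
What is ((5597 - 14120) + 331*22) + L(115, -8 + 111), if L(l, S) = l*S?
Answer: 10604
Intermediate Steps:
L(l, S) = S*l
((5597 - 14120) + 331*22) + L(115, -8 + 111) = ((5597 - 14120) + 331*22) + (-8 + 111)*115 = (-8523 + 7282) + 103*115 = -1241 + 11845 = 10604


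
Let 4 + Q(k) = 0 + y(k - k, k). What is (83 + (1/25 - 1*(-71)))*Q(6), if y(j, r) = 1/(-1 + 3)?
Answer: -26957/50 ≈ -539.14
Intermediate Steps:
y(j, r) = ½ (y(j, r) = 1/2 = ½)
Q(k) = -7/2 (Q(k) = -4 + (0 + ½) = -4 + ½ = -7/2)
(83 + (1/25 - 1*(-71)))*Q(6) = (83 + (1/25 - 1*(-71)))*(-7/2) = (83 + (1/25 + 71))*(-7/2) = (83 + 1776/25)*(-7/2) = (3851/25)*(-7/2) = -26957/50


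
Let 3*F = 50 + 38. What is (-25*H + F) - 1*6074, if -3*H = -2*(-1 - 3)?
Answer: -5978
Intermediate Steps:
F = 88/3 (F = (50 + 38)/3 = (⅓)*88 = 88/3 ≈ 29.333)
H = -8/3 (H = -(-2)*(-1 - 3)/3 = -(-2)*(-4)/3 = -⅓*8 = -8/3 ≈ -2.6667)
(-25*H + F) - 1*6074 = (-25*(-8/3) + 88/3) - 1*6074 = (200/3 + 88/3) - 6074 = 96 - 6074 = -5978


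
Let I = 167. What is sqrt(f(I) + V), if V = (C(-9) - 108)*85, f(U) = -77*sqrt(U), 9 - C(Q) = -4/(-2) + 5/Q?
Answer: sqrt(-76840 - 693*sqrt(167))/3 ≈ 97.636*I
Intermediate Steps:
C(Q) = 7 - 5/Q (C(Q) = 9 - (-4/(-2) + 5/Q) = 9 - (-4*(-1/2) + 5/Q) = 9 - (2 + 5/Q) = 9 + (-2 - 5/Q) = 7 - 5/Q)
V = -76840/9 (V = ((7 - 5/(-9)) - 108)*85 = ((7 - 5*(-1/9)) - 108)*85 = ((7 + 5/9) - 108)*85 = (68/9 - 108)*85 = -904/9*85 = -76840/9 ≈ -8537.8)
sqrt(f(I) + V) = sqrt(-77*sqrt(167) - 76840/9) = sqrt(-76840/9 - 77*sqrt(167))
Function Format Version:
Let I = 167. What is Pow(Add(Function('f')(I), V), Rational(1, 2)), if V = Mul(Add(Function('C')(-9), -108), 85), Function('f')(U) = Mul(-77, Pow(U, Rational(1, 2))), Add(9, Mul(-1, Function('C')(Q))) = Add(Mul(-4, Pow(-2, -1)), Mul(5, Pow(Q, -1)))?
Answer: Mul(Rational(1, 3), Pow(Add(-76840, Mul(-693, Pow(167, Rational(1, 2)))), Rational(1, 2))) ≈ Mul(97.636, I)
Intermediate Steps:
Function('C')(Q) = Add(7, Mul(-5, Pow(Q, -1))) (Function('C')(Q) = Add(9, Mul(-1, Add(Mul(-4, Pow(-2, -1)), Mul(5, Pow(Q, -1))))) = Add(9, Mul(-1, Add(Mul(-4, Rational(-1, 2)), Mul(5, Pow(Q, -1))))) = Add(9, Mul(-1, Add(2, Mul(5, Pow(Q, -1))))) = Add(9, Add(-2, Mul(-5, Pow(Q, -1)))) = Add(7, Mul(-5, Pow(Q, -1))))
V = Rational(-76840, 9) (V = Mul(Add(Add(7, Mul(-5, Pow(-9, -1))), -108), 85) = Mul(Add(Add(7, Mul(-5, Rational(-1, 9))), -108), 85) = Mul(Add(Add(7, Rational(5, 9)), -108), 85) = Mul(Add(Rational(68, 9), -108), 85) = Mul(Rational(-904, 9), 85) = Rational(-76840, 9) ≈ -8537.8)
Pow(Add(Function('f')(I), V), Rational(1, 2)) = Pow(Add(Mul(-77, Pow(167, Rational(1, 2))), Rational(-76840, 9)), Rational(1, 2)) = Pow(Add(Rational(-76840, 9), Mul(-77, Pow(167, Rational(1, 2)))), Rational(1, 2))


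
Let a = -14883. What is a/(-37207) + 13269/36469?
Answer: 1036467810/1356902083 ≈ 0.76385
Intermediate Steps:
a/(-37207) + 13269/36469 = -14883/(-37207) + 13269/36469 = -14883*(-1/37207) + 13269*(1/36469) = 14883/37207 + 13269/36469 = 1036467810/1356902083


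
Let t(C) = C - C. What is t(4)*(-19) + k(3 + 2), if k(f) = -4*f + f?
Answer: -15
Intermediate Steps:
t(C) = 0
k(f) = -3*f
t(4)*(-19) + k(3 + 2) = 0*(-19) - 3*(3 + 2) = 0 - 3*5 = 0 - 15 = -15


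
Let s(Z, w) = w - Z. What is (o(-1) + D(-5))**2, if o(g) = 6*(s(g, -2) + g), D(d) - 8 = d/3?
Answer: 289/9 ≈ 32.111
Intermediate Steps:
D(d) = 8 + d/3
o(g) = -12 (o(g) = 6*((-2 - g) + g) = 6*(-2) = -12)
(o(-1) + D(-5))**2 = (-12 + (8 + (1/3)*(-5)))**2 = (-12 + (8 - 5/3))**2 = (-12 + 19/3)**2 = (-17/3)**2 = 289/9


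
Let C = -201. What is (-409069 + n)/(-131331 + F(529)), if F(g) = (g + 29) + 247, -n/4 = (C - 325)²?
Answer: 1515773/130526 ≈ 11.613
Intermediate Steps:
n = -1106704 (n = -4*(-201 - 325)² = -4*(-526)² = -4*276676 = -1106704)
F(g) = 276 + g (F(g) = (29 + g) + 247 = 276 + g)
(-409069 + n)/(-131331 + F(529)) = (-409069 - 1106704)/(-131331 + (276 + 529)) = -1515773/(-131331 + 805) = -1515773/(-130526) = -1515773*(-1/130526) = 1515773/130526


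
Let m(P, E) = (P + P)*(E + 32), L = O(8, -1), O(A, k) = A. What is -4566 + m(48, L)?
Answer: -726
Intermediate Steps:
L = 8
m(P, E) = 2*P*(32 + E) (m(P, E) = (2*P)*(32 + E) = 2*P*(32 + E))
-4566 + m(48, L) = -4566 + 2*48*(32 + 8) = -4566 + 2*48*40 = -4566 + 3840 = -726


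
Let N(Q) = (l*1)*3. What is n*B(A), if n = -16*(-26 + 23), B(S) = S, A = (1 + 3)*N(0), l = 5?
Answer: 2880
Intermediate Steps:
N(Q) = 15 (N(Q) = (5*1)*3 = 5*3 = 15)
A = 60 (A = (1 + 3)*15 = 4*15 = 60)
n = 48 (n = -16*(-3) = 48)
n*B(A) = 48*60 = 2880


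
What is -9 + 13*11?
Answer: 134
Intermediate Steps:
-9 + 13*11 = -9 + 143 = 134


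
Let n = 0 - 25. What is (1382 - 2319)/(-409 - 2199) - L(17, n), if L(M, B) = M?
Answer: -43399/2608 ≈ -16.641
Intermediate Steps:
n = -25
(1382 - 2319)/(-409 - 2199) - L(17, n) = (1382 - 2319)/(-409 - 2199) - 1*17 = -937/(-2608) - 17 = -937*(-1/2608) - 17 = 937/2608 - 17 = -43399/2608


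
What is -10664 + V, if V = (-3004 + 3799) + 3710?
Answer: -6159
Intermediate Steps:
V = 4505 (V = 795 + 3710 = 4505)
-10664 + V = -10664 + 4505 = -6159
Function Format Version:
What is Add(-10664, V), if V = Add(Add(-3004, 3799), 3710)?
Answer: -6159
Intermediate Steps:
V = 4505 (V = Add(795, 3710) = 4505)
Add(-10664, V) = Add(-10664, 4505) = -6159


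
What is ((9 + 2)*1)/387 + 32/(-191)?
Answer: -10283/73917 ≈ -0.13912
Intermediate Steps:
((9 + 2)*1)/387 + 32/(-191) = (11*1)*(1/387) + 32*(-1/191) = 11*(1/387) - 32/191 = 11/387 - 32/191 = -10283/73917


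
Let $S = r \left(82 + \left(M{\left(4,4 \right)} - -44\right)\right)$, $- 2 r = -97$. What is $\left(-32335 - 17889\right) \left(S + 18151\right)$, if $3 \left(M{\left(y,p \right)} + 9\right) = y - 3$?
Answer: $- \frac{3592271600}{3} \approx -1.1974 \cdot 10^{9}$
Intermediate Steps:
$M{\left(y,p \right)} = -10 + \frac{y}{3}$ ($M{\left(y,p \right)} = -9 + \frac{y - 3}{3} = -9 + \frac{-3 + y}{3} = -9 + \left(-1 + \frac{y}{3}\right) = -10 + \frac{y}{3}$)
$r = \frac{97}{2}$ ($r = \left(- \frac{1}{2}\right) \left(-97\right) = \frac{97}{2} \approx 48.5$)
$S = \frac{17072}{3}$ ($S = \frac{97 \left(82 + \left(\left(-10 + \frac{1}{3} \cdot 4\right) - -44\right)\right)}{2} = \frac{97 \left(82 + \left(\left(-10 + \frac{4}{3}\right) + 44\right)\right)}{2} = \frac{97 \left(82 + \left(- \frac{26}{3} + 44\right)\right)}{2} = \frac{97 \left(82 + \frac{106}{3}\right)}{2} = \frac{97}{2} \cdot \frac{352}{3} = \frac{17072}{3} \approx 5690.7$)
$\left(-32335 - 17889\right) \left(S + 18151\right) = \left(-32335 - 17889\right) \left(\frac{17072}{3} + 18151\right) = \left(-50224\right) \frac{71525}{3} = - \frac{3592271600}{3}$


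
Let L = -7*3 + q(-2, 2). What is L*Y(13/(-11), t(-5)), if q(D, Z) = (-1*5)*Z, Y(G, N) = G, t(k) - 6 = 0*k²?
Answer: 403/11 ≈ 36.636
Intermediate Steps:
t(k) = 6 (t(k) = 6 + 0*k² = 6 + 0 = 6)
q(D, Z) = -5*Z
L = -31 (L = -7*3 - 5*2 = -21 - 10 = -31)
L*Y(13/(-11), t(-5)) = -403/(-11) = -403*(-1)/11 = -31*(-13/11) = 403/11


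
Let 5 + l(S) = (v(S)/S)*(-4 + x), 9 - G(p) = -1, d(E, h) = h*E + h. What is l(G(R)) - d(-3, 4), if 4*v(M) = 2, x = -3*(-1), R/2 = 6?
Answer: 59/20 ≈ 2.9500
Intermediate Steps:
R = 12 (R = 2*6 = 12)
x = 3
v(M) = ½ (v(M) = (¼)*2 = ½)
d(E, h) = h + E*h (d(E, h) = E*h + h = h + E*h)
G(p) = 10 (G(p) = 9 - 1*(-1) = 9 + 1 = 10)
l(S) = -5 - 1/(2*S) (l(S) = -5 + (1/(2*S))*(-4 + 3) = -5 + (1/(2*S))*(-1) = -5 - 1/(2*S))
l(G(R)) - d(-3, 4) = (-5 - ½/10) - 4*(1 - 3) = (-5 - ½*⅒) - 4*(-2) = (-5 - 1/20) - 1*(-8) = -101/20 + 8 = 59/20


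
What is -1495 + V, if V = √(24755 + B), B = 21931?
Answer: -1495 + √46686 ≈ -1278.9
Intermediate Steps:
V = √46686 (V = √(24755 + 21931) = √46686 ≈ 216.07)
-1495 + V = -1495 + √46686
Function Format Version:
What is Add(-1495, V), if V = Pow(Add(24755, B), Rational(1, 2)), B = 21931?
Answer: Add(-1495, Pow(46686, Rational(1, 2))) ≈ -1278.9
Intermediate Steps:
V = Pow(46686, Rational(1, 2)) (V = Pow(Add(24755, 21931), Rational(1, 2)) = Pow(46686, Rational(1, 2)) ≈ 216.07)
Add(-1495, V) = Add(-1495, Pow(46686, Rational(1, 2)))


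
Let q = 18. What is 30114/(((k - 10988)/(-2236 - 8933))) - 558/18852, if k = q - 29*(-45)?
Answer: 1056789642927/30367430 ≈ 34800.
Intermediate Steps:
k = 1323 (k = 18 - 29*(-45) = 18 + 1305 = 1323)
30114/(((k - 10988)/(-2236 - 8933))) - 558/18852 = 30114/(((1323 - 10988)/(-2236 - 8933))) - 558/18852 = 30114/((-9665/(-11169))) - 558*1/18852 = 30114/((-9665*(-1/11169))) - 93/3142 = 30114/(9665/11169) - 93/3142 = 30114*(11169/9665) - 93/3142 = 336343266/9665 - 93/3142 = 1056789642927/30367430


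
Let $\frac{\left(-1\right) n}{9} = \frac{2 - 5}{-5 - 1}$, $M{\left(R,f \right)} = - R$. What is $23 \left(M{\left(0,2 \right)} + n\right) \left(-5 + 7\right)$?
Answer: $-207$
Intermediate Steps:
$n = - \frac{9}{2}$ ($n = - 9 \frac{2 - 5}{-5 - 1} = - 9 \left(- \frac{3}{-6}\right) = - 9 \left(\left(-3\right) \left(- \frac{1}{6}\right)\right) = \left(-9\right) \frac{1}{2} = - \frac{9}{2} \approx -4.5$)
$23 \left(M{\left(0,2 \right)} + n\right) \left(-5 + 7\right) = 23 \left(\left(-1\right) 0 - \frac{9}{2}\right) \left(-5 + 7\right) = 23 \left(0 - \frac{9}{2}\right) 2 = 23 \left(\left(- \frac{9}{2}\right) 2\right) = 23 \left(-9\right) = -207$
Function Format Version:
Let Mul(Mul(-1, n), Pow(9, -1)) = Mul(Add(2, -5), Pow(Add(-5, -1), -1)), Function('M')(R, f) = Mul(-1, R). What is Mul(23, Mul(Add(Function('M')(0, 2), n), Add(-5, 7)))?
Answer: -207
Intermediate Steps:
n = Rational(-9, 2) (n = Mul(-9, Mul(Add(2, -5), Pow(Add(-5, -1), -1))) = Mul(-9, Mul(-3, Pow(-6, -1))) = Mul(-9, Mul(-3, Rational(-1, 6))) = Mul(-9, Rational(1, 2)) = Rational(-9, 2) ≈ -4.5000)
Mul(23, Mul(Add(Function('M')(0, 2), n), Add(-5, 7))) = Mul(23, Mul(Add(Mul(-1, 0), Rational(-9, 2)), Add(-5, 7))) = Mul(23, Mul(Add(0, Rational(-9, 2)), 2)) = Mul(23, Mul(Rational(-9, 2), 2)) = Mul(23, -9) = -207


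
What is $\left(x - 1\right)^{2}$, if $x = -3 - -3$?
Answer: $1$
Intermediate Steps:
$x = 0$ ($x = -3 + 3 = 0$)
$\left(x - 1\right)^{2} = \left(0 - 1\right)^{2} = \left(-1\right)^{2} = 1$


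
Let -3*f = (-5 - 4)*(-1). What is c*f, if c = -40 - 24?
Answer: 192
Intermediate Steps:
c = -64
f = -3 (f = -(-5 - 4)*(-1)/3 = -(-3)*(-1) = -⅓*9 = -3)
c*f = -64*(-3) = 192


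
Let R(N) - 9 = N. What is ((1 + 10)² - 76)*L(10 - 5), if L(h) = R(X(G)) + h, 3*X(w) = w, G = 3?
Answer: 675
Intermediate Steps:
X(w) = w/3
R(N) = 9 + N
L(h) = 10 + h (L(h) = (9 + (⅓)*3) + h = (9 + 1) + h = 10 + h)
((1 + 10)² - 76)*L(10 - 5) = ((1 + 10)² - 76)*(10 + (10 - 5)) = (11² - 76)*(10 + 5) = (121 - 76)*15 = 45*15 = 675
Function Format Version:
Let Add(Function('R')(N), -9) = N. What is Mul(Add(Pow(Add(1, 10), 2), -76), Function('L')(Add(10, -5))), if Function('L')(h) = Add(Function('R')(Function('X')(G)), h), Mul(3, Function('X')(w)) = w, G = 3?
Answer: 675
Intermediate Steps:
Function('X')(w) = Mul(Rational(1, 3), w)
Function('R')(N) = Add(9, N)
Function('L')(h) = Add(10, h) (Function('L')(h) = Add(Add(9, Mul(Rational(1, 3), 3)), h) = Add(Add(9, 1), h) = Add(10, h))
Mul(Add(Pow(Add(1, 10), 2), -76), Function('L')(Add(10, -5))) = Mul(Add(Pow(Add(1, 10), 2), -76), Add(10, Add(10, -5))) = Mul(Add(Pow(11, 2), -76), Add(10, 5)) = Mul(Add(121, -76), 15) = Mul(45, 15) = 675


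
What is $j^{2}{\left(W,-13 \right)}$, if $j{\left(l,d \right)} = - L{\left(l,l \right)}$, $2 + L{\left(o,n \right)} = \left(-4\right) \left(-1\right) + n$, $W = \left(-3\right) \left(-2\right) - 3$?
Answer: $25$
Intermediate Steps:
$W = 3$ ($W = 6 - 3 = 3$)
$L{\left(o,n \right)} = 2 + n$ ($L{\left(o,n \right)} = -2 + \left(\left(-4\right) \left(-1\right) + n\right) = -2 + \left(4 + n\right) = 2 + n$)
$j{\left(l,d \right)} = -2 - l$ ($j{\left(l,d \right)} = - (2 + l) = -2 - l$)
$j^{2}{\left(W,-13 \right)} = \left(-2 - 3\right)^{2} = \left(-5\right)^{2} = 25$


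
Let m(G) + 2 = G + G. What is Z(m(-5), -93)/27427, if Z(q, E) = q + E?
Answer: -105/27427 ≈ -0.0038283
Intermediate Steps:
m(G) = -2 + 2*G (m(G) = -2 + (G + G) = -2 + 2*G)
Z(q, E) = E + q
Z(m(-5), -93)/27427 = (-93 + (-2 + 2*(-5)))/27427 = (-93 + (-2 - 10))*(1/27427) = (-93 - 12)*(1/27427) = -105*1/27427 = -105/27427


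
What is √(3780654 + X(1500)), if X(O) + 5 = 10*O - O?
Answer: √3794149 ≈ 1947.9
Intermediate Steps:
X(O) = -5 + 9*O (X(O) = -5 + (10*O - O) = -5 + 9*O)
√(3780654 + X(1500)) = √(3780654 + (-5 + 9*1500)) = √(3780654 + (-5 + 13500)) = √(3780654 + 13495) = √3794149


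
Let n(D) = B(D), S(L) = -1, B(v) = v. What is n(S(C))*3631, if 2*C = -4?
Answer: -3631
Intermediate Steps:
C = -2 (C = (½)*(-4) = -2)
n(D) = D
n(S(C))*3631 = -1*3631 = -3631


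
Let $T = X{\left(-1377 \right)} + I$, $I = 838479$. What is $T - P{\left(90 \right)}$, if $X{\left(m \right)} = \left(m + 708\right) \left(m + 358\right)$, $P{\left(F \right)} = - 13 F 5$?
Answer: $1526040$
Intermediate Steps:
$P{\left(F \right)} = - 65 F$
$X{\left(m \right)} = \left(358 + m\right) \left(708 + m\right)$ ($X{\left(m \right)} = \left(708 + m\right) \left(358 + m\right) = \left(358 + m\right) \left(708 + m\right)$)
$T = 1520190$ ($T = \left(253464 + \left(-1377\right)^{2} + 1066 \left(-1377\right)\right) + 838479 = \left(253464 + 1896129 - 1467882\right) + 838479 = 681711 + 838479 = 1520190$)
$T - P{\left(90 \right)} = 1520190 - \left(-65\right) 90 = 1520190 - -5850 = 1520190 + 5850 = 1526040$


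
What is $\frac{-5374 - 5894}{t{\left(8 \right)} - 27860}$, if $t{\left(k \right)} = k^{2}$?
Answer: $\frac{2817}{6949} \approx 0.40538$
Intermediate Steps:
$\frac{-5374 - 5894}{t{\left(8 \right)} - 27860} = \frac{-5374 - 5894}{8^{2} - 27860} = - \frac{11268}{64 - 27860} = - \frac{11268}{-27796} = \left(-11268\right) \left(- \frac{1}{27796}\right) = \frac{2817}{6949}$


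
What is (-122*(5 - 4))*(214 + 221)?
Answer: -53070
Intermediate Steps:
(-122*(5 - 4))*(214 + 221) = -122*1*435 = -122*435 = -53070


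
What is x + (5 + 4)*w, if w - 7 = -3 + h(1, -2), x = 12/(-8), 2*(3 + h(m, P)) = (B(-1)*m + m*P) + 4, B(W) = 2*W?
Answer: 15/2 ≈ 7.5000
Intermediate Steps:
h(m, P) = -1 - m + P*m/2 (h(m, P) = -3 + (((2*(-1))*m + m*P) + 4)/2 = -3 + ((-2*m + P*m) + 4)/2 = -3 + (4 - 2*m + P*m)/2 = -3 + (2 - m + P*m/2) = -1 - m + P*m/2)
x = -3/2 (x = 12*(-⅛) = -3/2 ≈ -1.5000)
w = 1 (w = 7 + (-3 + (-1 - 1*1 + (½)*(-2)*1)) = 7 + (-3 + (-1 - 1 - 1)) = 7 + (-3 - 3) = 7 - 6 = 1)
x + (5 + 4)*w = -3/2 + (5 + 4)*1 = -3/2 + 9*1 = -3/2 + 9 = 15/2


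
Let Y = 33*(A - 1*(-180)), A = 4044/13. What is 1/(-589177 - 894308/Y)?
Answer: -52668/31033680737 ≈ -1.6971e-6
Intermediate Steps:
A = 4044/13 (A = 4044*(1/13) = 4044/13 ≈ 311.08)
Y = 210672/13 (Y = 33*(4044/13 - 1*(-180)) = 33*(4044/13 + 180) = 33*(6384/13) = 210672/13 ≈ 16206.)
1/(-589177 - 894308/Y) = 1/(-589177 - 894308/210672/13) = 1/(-589177 - 894308*13/210672) = 1/(-589177 - 2906501/52668) = 1/(-31033680737/52668) = -52668/31033680737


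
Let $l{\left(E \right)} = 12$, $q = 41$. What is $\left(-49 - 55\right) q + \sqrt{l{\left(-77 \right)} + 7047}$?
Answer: $-4264 + \sqrt{7059} \approx -4180.0$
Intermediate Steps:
$\left(-49 - 55\right) q + \sqrt{l{\left(-77 \right)} + 7047} = \left(-49 - 55\right) 41 + \sqrt{12 + 7047} = \left(-104\right) 41 + \sqrt{7059} = -4264 + \sqrt{7059}$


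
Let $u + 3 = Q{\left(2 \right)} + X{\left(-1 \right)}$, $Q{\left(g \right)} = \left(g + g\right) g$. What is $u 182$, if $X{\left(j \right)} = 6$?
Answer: $2002$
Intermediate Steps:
$Q{\left(g \right)} = 2 g^{2}$ ($Q{\left(g \right)} = 2 g g = 2 g^{2}$)
$u = 11$ ($u = -3 + \left(2 \cdot 2^{2} + 6\right) = -3 + \left(2 \cdot 4 + 6\right) = -3 + \left(8 + 6\right) = -3 + 14 = 11$)
$u 182 = 11 \cdot 182 = 2002$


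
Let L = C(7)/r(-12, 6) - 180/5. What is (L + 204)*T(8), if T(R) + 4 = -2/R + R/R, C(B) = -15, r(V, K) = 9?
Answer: -6487/12 ≈ -540.58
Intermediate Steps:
L = -113/3 (L = -15/9 - 180/5 = -15*⅑ - 180*⅕ = -5/3 - 36 = -113/3 ≈ -37.667)
T(R) = -3 - 2/R (T(R) = -4 + (-2/R + R/R) = -4 + (-2/R + 1) = -4 + (1 - 2/R) = -3 - 2/R)
(L + 204)*T(8) = (-113/3 + 204)*(-3 - 2/8) = 499*(-3 - 2*⅛)/3 = 499*(-3 - ¼)/3 = (499/3)*(-13/4) = -6487/12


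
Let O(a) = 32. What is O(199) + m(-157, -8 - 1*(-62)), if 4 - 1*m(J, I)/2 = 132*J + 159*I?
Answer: 24316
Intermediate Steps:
m(J, I) = 8 - 318*I - 264*J (m(J, I) = 8 - 2*(132*J + 159*I) = 8 + (-318*I - 264*J) = 8 - 318*I - 264*J)
O(199) + m(-157, -8 - 1*(-62)) = 32 + (8 - 318*(-8 - 1*(-62)) - 264*(-157)) = 32 + (8 - 318*(-8 + 62) + 41448) = 32 + (8 - 318*54 + 41448) = 32 + (8 - 17172 + 41448) = 32 + 24284 = 24316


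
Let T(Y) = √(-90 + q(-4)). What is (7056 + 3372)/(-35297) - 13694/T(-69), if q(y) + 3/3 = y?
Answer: -10428/35297 + 13694*I*√95/95 ≈ -0.29544 + 1405.0*I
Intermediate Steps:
q(y) = -1 + y
T(Y) = I*√95 (T(Y) = √(-90 + (-1 - 4)) = √(-90 - 5) = √(-95) = I*√95)
(7056 + 3372)/(-35297) - 13694/T(-69) = (7056 + 3372)/(-35297) - 13694*(-I*√95/95) = 10428*(-1/35297) - (-13694)*I*√95/95 = -10428/35297 + 13694*I*√95/95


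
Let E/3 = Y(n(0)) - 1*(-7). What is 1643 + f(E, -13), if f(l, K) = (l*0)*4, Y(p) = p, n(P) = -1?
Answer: 1643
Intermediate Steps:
E = 18 (E = 3*(-1 - 1*(-7)) = 3*(-1 + 7) = 3*6 = 18)
f(l, K) = 0 (f(l, K) = 0*4 = 0)
1643 + f(E, -13) = 1643 + 0 = 1643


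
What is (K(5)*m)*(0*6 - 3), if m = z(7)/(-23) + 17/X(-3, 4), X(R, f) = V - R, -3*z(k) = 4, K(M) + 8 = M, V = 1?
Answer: 3567/92 ≈ 38.772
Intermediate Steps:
K(M) = -8 + M
z(k) = -4/3 (z(k) = -1/3*4 = -4/3)
X(R, f) = 1 - R
m = 1189/276 (m = -4/3/(-23) + 17/(1 - 1*(-3)) = -4/3*(-1/23) + 17/(1 + 3) = 4/69 + 17/4 = 1189/276 ≈ 4.3080)
(K(5)*m)*(0*6 - 3) = ((-8 + 5)*(1189/276))*(0*6 - 3) = (-3*1189/276)*(0 - 3) = -1189/92*(-3) = 3567/92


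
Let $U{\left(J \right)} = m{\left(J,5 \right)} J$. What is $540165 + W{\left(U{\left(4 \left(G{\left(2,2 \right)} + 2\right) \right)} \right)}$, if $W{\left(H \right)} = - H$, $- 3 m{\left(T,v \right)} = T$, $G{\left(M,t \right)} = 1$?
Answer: $540213$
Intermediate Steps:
$m{\left(T,v \right)} = - \frac{T}{3}$
$U{\left(J \right)} = - \frac{J^{2}}{3}$ ($U{\left(J \right)} = - \frac{J}{3} J = - \frac{J^{2}}{3}$)
$540165 + W{\left(U{\left(4 \left(G{\left(2,2 \right)} + 2\right) \right)} \right)} = 540165 - - \frac{\left(4 \left(1 + 2\right)\right)^{2}}{3} = 540165 - - \frac{\left(4 \cdot 3\right)^{2}}{3} = 540165 - - \frac{12^{2}}{3} = 540165 - \left(- \frac{1}{3}\right) 144 = 540165 - -48 = 540165 + 48 = 540213$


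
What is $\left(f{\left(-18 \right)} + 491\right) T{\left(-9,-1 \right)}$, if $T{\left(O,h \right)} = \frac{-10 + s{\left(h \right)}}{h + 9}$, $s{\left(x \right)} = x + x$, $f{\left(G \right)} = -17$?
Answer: $-711$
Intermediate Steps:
$s{\left(x \right)} = 2 x$
$T{\left(O,h \right)} = \frac{-10 + 2 h}{9 + h}$ ($T{\left(O,h \right)} = \frac{-10 + 2 h}{h + 9} = \frac{-10 + 2 h}{9 + h}$)
$\left(f{\left(-18 \right)} + 491\right) T{\left(-9,-1 \right)} = \left(-17 + 491\right) \frac{2 \left(-5 - 1\right)}{9 - 1} = 474 \cdot 2 \cdot \frac{1}{8} \left(-6\right) = 474 \left(- \frac{3}{2}\right) = -711$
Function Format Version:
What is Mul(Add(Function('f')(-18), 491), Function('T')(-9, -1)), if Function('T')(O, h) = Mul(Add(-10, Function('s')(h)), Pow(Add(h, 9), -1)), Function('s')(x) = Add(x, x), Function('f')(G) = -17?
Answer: -711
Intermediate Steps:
Function('s')(x) = Mul(2, x)
Function('T')(O, h) = Mul(Pow(Add(9, h), -1), Add(-10, Mul(2, h))) (Function('T')(O, h) = Mul(Add(-10, Mul(2, h)), Pow(Add(h, 9), -1)) = Mul(Add(-10, Mul(2, h)), Pow(Add(9, h), -1)) = Mul(Pow(Add(9, h), -1), Add(-10, Mul(2, h))))
Mul(Add(Function('f')(-18), 491), Function('T')(-9, -1)) = Mul(Add(-17, 491), Mul(2, Pow(Add(9, -1), -1), Add(-5, -1))) = Mul(474, Mul(2, Pow(8, -1), -6)) = Mul(474, Mul(2, Rational(1, 8), -6)) = Mul(474, Rational(-3, 2)) = -711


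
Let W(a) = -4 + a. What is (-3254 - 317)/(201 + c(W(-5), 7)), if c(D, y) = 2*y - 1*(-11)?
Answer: -3571/226 ≈ -15.801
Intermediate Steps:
c(D, y) = 11 + 2*y (c(D, y) = 2*y + 11 = 11 + 2*y)
(-3254 - 317)/(201 + c(W(-5), 7)) = (-3254 - 317)/(201 + (11 + 2*7)) = -3571/(201 + (11 + 14)) = -3571/(201 + 25) = -3571/226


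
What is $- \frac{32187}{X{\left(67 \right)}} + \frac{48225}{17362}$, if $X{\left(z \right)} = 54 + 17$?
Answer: $- \frac{555406719}{1232702} \approx -450.56$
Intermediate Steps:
$X{\left(z \right)} = 71$
$- \frac{32187}{X{\left(67 \right)}} + \frac{48225}{17362} = - \frac{32187}{71} + \frac{48225}{17362} = - \frac{555406719}{1232702}$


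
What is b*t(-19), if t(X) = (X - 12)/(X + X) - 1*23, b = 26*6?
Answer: -65754/19 ≈ -3460.7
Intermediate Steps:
b = 156
t(X) = -23 + (-12 + X)/(2*X) (t(X) = (-12 + X)/((2*X)) - 23 = (-12 + X)*(1/(2*X)) - 23 = (-12 + X)/(2*X) - 23 = -23 + (-12 + X)/(2*X))
b*t(-19) = 156*(-45/2 - 6/(-19)) = 156*(-45/2 - 6*(-1/19)) = 156*(-45/2 + 6/19) = 156*(-843/38) = -65754/19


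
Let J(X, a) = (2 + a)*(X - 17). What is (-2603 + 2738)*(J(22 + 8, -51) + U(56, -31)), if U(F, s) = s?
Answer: -90180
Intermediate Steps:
J(X, a) = (-17 + X)*(2 + a) (J(X, a) = (2 + a)*(-17 + X) = (-17 + X)*(2 + a))
(-2603 + 2738)*(J(22 + 8, -51) + U(56, -31)) = (-2603 + 2738)*((-34 - 17*(-51) + 2*(22 + 8) + (22 + 8)*(-51)) - 31) = 135*((-34 + 867 + 2*30 + 30*(-51)) - 31) = 135*((-34 + 867 + 60 - 1530) - 31) = 135*(-637 - 31) = 135*(-668) = -90180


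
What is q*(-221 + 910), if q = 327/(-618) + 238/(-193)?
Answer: -48274785/39758 ≈ -1214.2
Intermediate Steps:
q = -70065/39758 (q = 327*(-1/618) + 238*(-1/193) = -109/206 - 238/193 = -70065/39758 ≈ -1.7623)
q*(-221 + 910) = -70065*(-221 + 910)/39758 = -70065/39758*689 = -48274785/39758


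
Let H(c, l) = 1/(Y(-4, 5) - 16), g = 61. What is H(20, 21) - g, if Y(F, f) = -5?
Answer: -1282/21 ≈ -61.048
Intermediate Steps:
H(c, l) = -1/21 (H(c, l) = 1/(-5 - 16) = 1/(-21) = -1/21)
H(20, 21) - g = -1/21 - 1*61 = -1/21 - 61 = -1282/21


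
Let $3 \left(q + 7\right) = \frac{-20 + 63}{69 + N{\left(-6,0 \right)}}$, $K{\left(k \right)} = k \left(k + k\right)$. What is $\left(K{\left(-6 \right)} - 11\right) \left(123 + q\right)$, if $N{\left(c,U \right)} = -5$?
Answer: $\frac{1361215}{192} \approx 7089.7$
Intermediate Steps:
$K{\left(k \right)} = 2 k^{2}$ ($K{\left(k \right)} = k 2 k = 2 k^{2}$)
$q = - \frac{1301}{192}$ ($q = -7 + \frac{\left(-20 + 63\right) \frac{1}{69 - 5}}{3} = -7 + \frac{43 \cdot \frac{1}{64}}{3} = -7 + \frac{1}{3} \cdot \frac{43}{64} = -7 + \frac{43}{192} = - \frac{1301}{192} \approx -6.776$)
$\left(K{\left(-6 \right)} - 11\right) \left(123 + q\right) = \left(2 \left(-6\right)^{2} - 11\right) \left(123 - \frac{1301}{192}\right) = \left(2 \cdot 36 - 11\right) \frac{22315}{192} = \left(72 - 11\right) \frac{22315}{192} = 61 \cdot \frac{22315}{192} = \frac{1361215}{192}$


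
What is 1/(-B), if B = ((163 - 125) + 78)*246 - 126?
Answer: -1/28410 ≈ -3.5199e-5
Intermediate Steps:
B = 28410 (B = (38 + 78)*246 - 126 = 116*246 - 126 = 28536 - 126 = 28410)
1/(-B) = 1/(-1*28410) = 1/(-28410) = -1/28410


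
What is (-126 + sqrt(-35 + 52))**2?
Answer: (126 - sqrt(17))**2 ≈ 14854.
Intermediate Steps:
(-126 + sqrt(-35 + 52))**2 = (-126 + sqrt(17))**2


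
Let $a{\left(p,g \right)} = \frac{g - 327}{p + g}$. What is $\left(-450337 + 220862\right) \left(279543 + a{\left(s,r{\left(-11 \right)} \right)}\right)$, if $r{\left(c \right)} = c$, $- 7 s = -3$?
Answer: $- \frac{2373752276150}{37} \approx -6.4155 \cdot 10^{10}$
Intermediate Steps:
$s = \frac{3}{7}$ ($s = \left(- \frac{1}{7}\right) \left(-3\right) = \frac{3}{7} \approx 0.42857$)
$a{\left(p,g \right)} = \frac{-327 + g}{g + p}$
$\left(-450337 + 220862\right) \left(279543 + a{\left(s,r{\left(-11 \right)} \right)}\right) = \left(-450337 + 220862\right) \left(279543 + \frac{-327 - 11}{-11 + \frac{3}{7}}\right) = - 229475 \left(279543 + \frac{1}{- \frac{74}{7}} \left(-338\right)\right) = - 229475 \left(279543 - - \frac{1183}{37}\right) = - 229475 \left(279543 + \frac{1183}{37}\right) = \left(-229475\right) \frac{10344274}{37} = - \frac{2373752276150}{37}$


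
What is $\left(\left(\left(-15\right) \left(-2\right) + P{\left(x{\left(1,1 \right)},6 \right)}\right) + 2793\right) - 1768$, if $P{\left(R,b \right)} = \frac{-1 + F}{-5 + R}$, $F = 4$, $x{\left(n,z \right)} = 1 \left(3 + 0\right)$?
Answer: $\frac{2107}{2} \approx 1053.5$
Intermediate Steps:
$x{\left(n,z \right)} = 3$ ($x{\left(n,z \right)} = 1 \cdot 3 = 3$)
$P{\left(R,b \right)} = \frac{3}{-5 + R}$ ($P{\left(R,b \right)} = \frac{-1 + 4}{-5 + R} = \frac{3}{-5 + R}$)
$\left(\left(\left(-15\right) \left(-2\right) + P{\left(x{\left(1,1 \right)},6 \right)}\right) + 2793\right) - 1768 = \left(\left(\left(-15\right) \left(-2\right) + \frac{3}{-5 + 3}\right) + 2793\right) - 1768 = \left(\left(30 + \frac{3}{-2}\right) + 2793\right) - 1768 = \left(\left(30 + 3 \left(- \frac{1}{2}\right)\right) + 2793\right) - 1768 = \left(\left(30 - \frac{3}{2}\right) + 2793\right) - 1768 = \left(\frac{57}{2} + 2793\right) - 1768 = \frac{5643}{2} - 1768 = \frac{2107}{2}$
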